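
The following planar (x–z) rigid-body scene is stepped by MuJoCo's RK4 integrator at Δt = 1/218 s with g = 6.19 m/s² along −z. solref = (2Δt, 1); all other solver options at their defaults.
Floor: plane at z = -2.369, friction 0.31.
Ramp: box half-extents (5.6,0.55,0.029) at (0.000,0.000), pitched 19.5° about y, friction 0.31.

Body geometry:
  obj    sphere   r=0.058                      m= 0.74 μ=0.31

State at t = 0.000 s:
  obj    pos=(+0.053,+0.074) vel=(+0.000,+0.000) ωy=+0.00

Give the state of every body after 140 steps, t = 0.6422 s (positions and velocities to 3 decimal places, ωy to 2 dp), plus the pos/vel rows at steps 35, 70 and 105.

State at t = 0.6422 s:
  obj    pos=(+0.340,-0.028) vel=(+0.894,-0.316) ωy=+16.34

Key-timestep trajectory:
   step    t(s)  obj.x    obj.z    obj.vx   obj.vz 
     35  0.1606   +0.071  +0.067  +0.223  -0.079
     70  0.3211   +0.125  +0.048  +0.447  -0.158
    105  0.4817   +0.214  +0.016  +0.670  -0.237


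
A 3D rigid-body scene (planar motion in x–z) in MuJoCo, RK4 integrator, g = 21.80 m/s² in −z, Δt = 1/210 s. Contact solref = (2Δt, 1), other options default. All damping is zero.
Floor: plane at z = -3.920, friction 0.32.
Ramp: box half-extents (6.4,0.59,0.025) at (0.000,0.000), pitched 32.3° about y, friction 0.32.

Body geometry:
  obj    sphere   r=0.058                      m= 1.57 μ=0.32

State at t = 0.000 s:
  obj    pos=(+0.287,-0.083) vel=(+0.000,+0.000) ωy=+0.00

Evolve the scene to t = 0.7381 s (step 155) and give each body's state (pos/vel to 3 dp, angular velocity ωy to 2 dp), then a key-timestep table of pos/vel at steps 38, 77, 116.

State at t = 0.7381 s:
  obj    pos=(+2.203,-1.294) vel=(+5.191,-3.282) ωy=+105.86

Key-timestep trajectory:
   step    t(s)  obj.x    obj.z    obj.vx   obj.vz 
     38  0.1810   +0.402  -0.156  +1.273  -0.805
     77  0.3667   +0.760  -0.382  +2.579  -1.630
    116  0.5524   +1.360  -0.762  +3.885  -2.456


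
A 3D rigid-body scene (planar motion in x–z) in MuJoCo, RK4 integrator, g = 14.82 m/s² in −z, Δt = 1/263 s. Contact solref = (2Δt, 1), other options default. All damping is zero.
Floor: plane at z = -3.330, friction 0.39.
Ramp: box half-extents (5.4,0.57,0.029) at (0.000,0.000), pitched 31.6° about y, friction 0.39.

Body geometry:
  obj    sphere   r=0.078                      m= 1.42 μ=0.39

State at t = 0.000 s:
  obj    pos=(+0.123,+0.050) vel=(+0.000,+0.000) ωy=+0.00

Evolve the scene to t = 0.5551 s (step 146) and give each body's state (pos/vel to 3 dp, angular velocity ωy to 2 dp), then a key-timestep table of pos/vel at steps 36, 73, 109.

State at t = 0.5551 s:
  obj    pos=(+0.851,-0.398) vel=(+2.623,-1.614) ωy=+39.47

Key-timestep trajectory:
   step    t(s)  obj.x    obj.z    obj.vx   obj.vz 
     36  0.1369   +0.167  +0.023  +0.647  -0.398
     73  0.2776   +0.305  -0.062  +1.312  -0.807
    109  0.4144   +0.529  -0.200  +1.958  -1.205


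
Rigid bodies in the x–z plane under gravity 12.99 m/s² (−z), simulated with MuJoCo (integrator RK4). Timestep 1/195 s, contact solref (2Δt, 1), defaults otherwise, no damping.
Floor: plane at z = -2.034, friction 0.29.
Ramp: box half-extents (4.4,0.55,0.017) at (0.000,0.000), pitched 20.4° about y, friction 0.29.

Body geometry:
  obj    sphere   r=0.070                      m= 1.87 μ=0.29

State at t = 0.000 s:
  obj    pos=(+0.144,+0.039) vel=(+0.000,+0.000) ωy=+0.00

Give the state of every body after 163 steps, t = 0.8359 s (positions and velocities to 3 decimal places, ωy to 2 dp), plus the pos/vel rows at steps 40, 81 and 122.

State at t = 0.8359 s:
  obj    pos=(+1.203,-0.355) vel=(+2.534,-0.942) ωy=+38.61

Key-timestep trajectory:
   step    t(s)  obj.x    obj.z    obj.vx   obj.vz 
     40  0.2051   +0.208  +0.015  +0.622  -0.231
     81  0.4154   +0.406  -0.058  +1.259  -0.468
    122  0.6256   +0.737  -0.181  +1.897  -0.705


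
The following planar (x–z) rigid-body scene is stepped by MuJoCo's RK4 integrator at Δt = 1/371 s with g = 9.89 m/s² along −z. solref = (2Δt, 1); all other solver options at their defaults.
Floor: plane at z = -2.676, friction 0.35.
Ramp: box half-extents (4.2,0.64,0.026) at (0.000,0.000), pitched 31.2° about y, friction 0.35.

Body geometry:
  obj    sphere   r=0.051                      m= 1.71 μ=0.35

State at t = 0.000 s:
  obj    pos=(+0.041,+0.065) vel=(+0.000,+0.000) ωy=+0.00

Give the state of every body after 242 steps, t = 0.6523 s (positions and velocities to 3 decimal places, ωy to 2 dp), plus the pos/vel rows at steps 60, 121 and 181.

State at t = 0.6523 s:
  obj    pos=(+0.707,-0.338) vel=(+2.042,-1.237) ωy=+46.80

Key-timestep trajectory:
   step    t(s)  obj.x    obj.z    obj.vx   obj.vz 
     60  0.1617   +0.082  +0.040  +0.506  -0.307
    121  0.3261   +0.208  -0.036  +1.021  -0.618
    181  0.4879   +0.414  -0.160  +1.527  -0.925


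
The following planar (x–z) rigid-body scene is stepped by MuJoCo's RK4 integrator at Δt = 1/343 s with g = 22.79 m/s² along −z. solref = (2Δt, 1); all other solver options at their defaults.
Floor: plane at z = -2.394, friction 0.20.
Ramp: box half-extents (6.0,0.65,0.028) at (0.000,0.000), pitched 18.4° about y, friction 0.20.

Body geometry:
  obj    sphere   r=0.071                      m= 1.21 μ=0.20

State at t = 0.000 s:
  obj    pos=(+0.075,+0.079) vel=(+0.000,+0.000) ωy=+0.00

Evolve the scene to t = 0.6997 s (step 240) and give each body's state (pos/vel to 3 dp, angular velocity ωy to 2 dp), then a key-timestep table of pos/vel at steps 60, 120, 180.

State at t = 0.6997 s:
  obj    pos=(+1.269,-0.318) vel=(+3.412,-1.135) ωy=+50.63

Key-timestep trajectory:
   step    t(s)  obj.x    obj.z    obj.vx   obj.vz 
     60  0.1749   +0.150  +0.055  +0.853  -0.284
    120  0.3499   +0.374  -0.020  +1.706  -0.567
    180  0.5248   +0.747  -0.144  +2.559  -0.851


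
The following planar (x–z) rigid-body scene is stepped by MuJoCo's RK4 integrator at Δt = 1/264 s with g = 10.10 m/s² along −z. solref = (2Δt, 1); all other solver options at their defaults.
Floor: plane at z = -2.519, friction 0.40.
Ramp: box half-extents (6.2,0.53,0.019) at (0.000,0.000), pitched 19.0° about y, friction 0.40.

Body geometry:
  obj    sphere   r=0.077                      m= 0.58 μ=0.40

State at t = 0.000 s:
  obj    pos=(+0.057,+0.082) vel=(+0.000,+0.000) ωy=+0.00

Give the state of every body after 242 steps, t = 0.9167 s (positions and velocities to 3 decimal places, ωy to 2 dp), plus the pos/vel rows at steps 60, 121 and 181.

State at t = 0.9167 s:
  obj    pos=(+0.990,-0.239) vel=(+2.036,-0.701) ωy=+27.96

Key-timestep trajectory:
   step    t(s)  obj.x    obj.z    obj.vx   obj.vz 
     60  0.2273   +0.114  +0.062  +0.505  -0.174
    121  0.4583   +0.290  +0.002  +1.018  -0.351
    181  0.6856   +0.579  -0.098  +1.523  -0.524


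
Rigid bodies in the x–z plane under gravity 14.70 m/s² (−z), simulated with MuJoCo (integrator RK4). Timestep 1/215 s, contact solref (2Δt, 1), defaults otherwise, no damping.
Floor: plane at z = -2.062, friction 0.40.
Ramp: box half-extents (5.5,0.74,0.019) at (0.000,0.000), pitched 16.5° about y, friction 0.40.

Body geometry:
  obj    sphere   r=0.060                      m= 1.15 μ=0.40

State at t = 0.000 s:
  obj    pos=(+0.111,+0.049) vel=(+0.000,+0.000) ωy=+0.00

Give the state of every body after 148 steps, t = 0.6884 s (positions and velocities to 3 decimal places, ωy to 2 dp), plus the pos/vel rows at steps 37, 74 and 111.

State at t = 0.6884 s:
  obj    pos=(+0.789,-0.151) vel=(+1.968,-0.583) ωy=+34.21

Key-timestep trajectory:
   step    t(s)  obj.x    obj.z    obj.vx   obj.vz 
     37  0.1721   +0.153  +0.037  +0.492  -0.146
     74  0.3442   +0.281  -0.001  +0.984  -0.292
    111  0.5163   +0.492  -0.063  +1.476  -0.437


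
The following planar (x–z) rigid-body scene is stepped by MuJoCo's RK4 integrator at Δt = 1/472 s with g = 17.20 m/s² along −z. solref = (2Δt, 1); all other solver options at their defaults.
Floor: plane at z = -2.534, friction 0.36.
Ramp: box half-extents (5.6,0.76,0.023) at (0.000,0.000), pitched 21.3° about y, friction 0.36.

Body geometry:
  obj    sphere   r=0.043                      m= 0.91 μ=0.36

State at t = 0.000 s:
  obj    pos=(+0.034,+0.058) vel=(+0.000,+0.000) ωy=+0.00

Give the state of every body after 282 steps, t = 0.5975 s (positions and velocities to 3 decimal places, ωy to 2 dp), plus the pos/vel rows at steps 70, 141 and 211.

State at t = 0.5975 s:
  obj    pos=(+0.776,-0.232) vel=(+2.484,-0.969) ωy=+62.00

Key-timestep trajectory:
   step    t(s)  obj.x    obj.z    obj.vx   obj.vz 
     70  0.1483   +0.080  +0.040  +0.617  -0.240
    141  0.2987   +0.219  -0.015  +1.242  -0.484
    211  0.4470   +0.449  -0.104  +1.859  -0.725


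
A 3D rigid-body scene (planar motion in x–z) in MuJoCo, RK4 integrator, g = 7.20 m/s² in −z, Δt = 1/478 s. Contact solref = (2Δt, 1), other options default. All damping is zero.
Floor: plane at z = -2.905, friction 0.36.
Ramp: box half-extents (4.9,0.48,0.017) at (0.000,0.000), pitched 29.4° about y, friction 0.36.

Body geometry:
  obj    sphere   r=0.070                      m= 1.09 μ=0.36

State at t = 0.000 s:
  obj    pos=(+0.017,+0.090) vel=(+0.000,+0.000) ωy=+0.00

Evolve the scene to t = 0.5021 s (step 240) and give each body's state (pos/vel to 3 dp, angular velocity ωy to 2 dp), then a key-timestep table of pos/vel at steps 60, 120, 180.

State at t = 0.5021 s:
  obj    pos=(+0.294,-0.066) vel=(+1.104,-0.622) ωy=+18.11

Key-timestep trajectory:
   step    t(s)  obj.x    obj.z    obj.vx   obj.vz 
     60  0.1255   +0.034  +0.080  +0.276  -0.156
    120  0.2510   +0.086  +0.051  +0.552  -0.311
    180  0.3766   +0.173  +0.002  +0.828  -0.467


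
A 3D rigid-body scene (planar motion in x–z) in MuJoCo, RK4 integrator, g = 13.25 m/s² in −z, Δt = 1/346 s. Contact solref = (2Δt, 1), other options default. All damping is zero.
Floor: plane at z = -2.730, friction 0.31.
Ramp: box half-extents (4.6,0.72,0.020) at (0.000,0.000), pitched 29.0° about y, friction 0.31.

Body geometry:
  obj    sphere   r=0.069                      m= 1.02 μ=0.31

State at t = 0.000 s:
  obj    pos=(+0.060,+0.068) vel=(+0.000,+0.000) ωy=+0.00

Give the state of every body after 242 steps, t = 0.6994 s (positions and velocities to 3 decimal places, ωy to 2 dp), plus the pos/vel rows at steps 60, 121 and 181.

State at t = 0.6994 s:
  obj    pos=(+1.042,-0.476) vel=(+2.807,-1.556) ωy=+46.50

Key-timestep trajectory:
   step    t(s)  obj.x    obj.z    obj.vx   obj.vz 
     60  0.1734   +0.121  +0.035  +0.696  -0.386
    121  0.3497   +0.306  -0.068  +1.404  -0.778
    181  0.5231   +0.609  -0.236  +2.099  -1.164


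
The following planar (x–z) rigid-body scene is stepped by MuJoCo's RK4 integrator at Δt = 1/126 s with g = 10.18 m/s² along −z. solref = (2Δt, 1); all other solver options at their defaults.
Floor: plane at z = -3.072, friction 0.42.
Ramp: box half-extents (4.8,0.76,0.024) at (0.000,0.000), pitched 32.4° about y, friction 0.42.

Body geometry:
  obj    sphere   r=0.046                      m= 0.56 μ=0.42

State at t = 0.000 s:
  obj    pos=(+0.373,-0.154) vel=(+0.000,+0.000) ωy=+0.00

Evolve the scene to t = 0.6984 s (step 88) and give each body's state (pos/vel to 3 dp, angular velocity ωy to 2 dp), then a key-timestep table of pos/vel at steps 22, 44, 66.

State at t = 0.6984 s:
  obj    pos=(+1.175,-0.663) vel=(+2.298,-1.458) ωy=+59.14

Key-timestep trajectory:
   step    t(s)  obj.x    obj.z    obj.vx   obj.vz 
     22  0.1746   +0.423  -0.186  +0.575  -0.365
     44  0.3492   +0.574  -0.281  +1.149  -0.729
     66  0.5238   +0.824  -0.440  +1.723  -1.094


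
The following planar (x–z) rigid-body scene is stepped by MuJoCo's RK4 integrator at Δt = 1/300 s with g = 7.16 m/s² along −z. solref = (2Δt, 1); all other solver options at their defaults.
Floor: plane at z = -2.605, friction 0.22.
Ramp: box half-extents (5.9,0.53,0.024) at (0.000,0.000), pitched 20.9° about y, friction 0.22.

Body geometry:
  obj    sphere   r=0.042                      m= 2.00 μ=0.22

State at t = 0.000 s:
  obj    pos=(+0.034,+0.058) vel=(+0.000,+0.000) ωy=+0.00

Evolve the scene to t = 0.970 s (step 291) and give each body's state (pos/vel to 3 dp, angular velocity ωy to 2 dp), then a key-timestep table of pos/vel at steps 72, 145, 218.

State at t = 0.970 s:
  obj    pos=(+0.836,-0.249) vel=(+1.653,-0.631) ωy=+42.13

Key-timestep trajectory:
   step    t(s)  obj.x    obj.z    obj.vx   obj.vz 
     72  0.2400   +0.083  +0.039  +0.409  -0.156
    145  0.4833   +0.233  -0.018  +0.824  -0.315
    218  0.7267   +0.484  -0.114  +1.239  -0.473


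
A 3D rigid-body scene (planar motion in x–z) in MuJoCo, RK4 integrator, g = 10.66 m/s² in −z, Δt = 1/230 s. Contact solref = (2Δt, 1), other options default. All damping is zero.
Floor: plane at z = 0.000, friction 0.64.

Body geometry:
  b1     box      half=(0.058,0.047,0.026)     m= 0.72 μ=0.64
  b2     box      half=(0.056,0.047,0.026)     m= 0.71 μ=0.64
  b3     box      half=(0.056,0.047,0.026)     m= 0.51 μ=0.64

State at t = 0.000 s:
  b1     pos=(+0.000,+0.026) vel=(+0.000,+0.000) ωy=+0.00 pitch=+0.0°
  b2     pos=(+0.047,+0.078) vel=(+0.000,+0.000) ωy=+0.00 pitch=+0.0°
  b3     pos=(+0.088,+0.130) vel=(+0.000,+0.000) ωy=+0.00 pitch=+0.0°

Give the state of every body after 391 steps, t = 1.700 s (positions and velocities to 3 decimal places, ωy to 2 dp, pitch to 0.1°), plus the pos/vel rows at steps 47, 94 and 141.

State at t = 1.700 s:
  b1     pos=(+0.000,+0.026) vel=(+0.000,+0.000) ωy=+0.00 pitch=+0.0°
  b2     pos=(+0.169,+0.055) vel=(+0.000,+0.000) ωy=+0.01 pitch=+142.1°
  b3     pos=(+0.264,+0.026) vel=(+0.000,+0.000) ωy=+0.00 pitch=+180.0°

Key-timestep trajectory:
   step    t(s)  b1.x    b1.z    b1.vx   b1.vz   b2.x    b2.z    b2.vx   b2.vz   b3.x    b3.z    b3.vx   b3.vz 
     47  0.2043   +0.000  +0.026  -0.001  +0.000   +0.059  +0.080  +0.161  -0.007   +0.118  +0.110  +0.334  -0.339
     94  0.4087   +0.000  +0.026  +0.000  +0.000   +0.118  +0.061  +0.246  +0.038   +0.186  +0.058  +0.218  +0.099
    141  0.6130   +0.000  +0.026  +0.000  +0.000   +0.152  +0.057  +0.157  +0.043   +0.231  +0.056  +0.292  -0.141


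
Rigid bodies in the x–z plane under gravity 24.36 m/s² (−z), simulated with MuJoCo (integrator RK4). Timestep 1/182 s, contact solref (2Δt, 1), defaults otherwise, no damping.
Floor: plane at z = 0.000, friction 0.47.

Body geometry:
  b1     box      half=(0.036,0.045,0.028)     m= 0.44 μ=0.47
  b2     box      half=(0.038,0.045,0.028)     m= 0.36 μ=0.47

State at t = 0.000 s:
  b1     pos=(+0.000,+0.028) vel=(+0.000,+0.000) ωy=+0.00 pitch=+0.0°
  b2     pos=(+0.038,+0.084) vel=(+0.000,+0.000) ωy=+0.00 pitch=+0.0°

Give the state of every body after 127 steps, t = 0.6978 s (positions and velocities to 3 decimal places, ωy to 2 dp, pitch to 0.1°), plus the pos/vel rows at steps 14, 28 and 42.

State at t = 0.6978 s:
  b1     pos=(+0.000,+0.028) vel=(+0.000,+0.000) ωy=+0.00 pitch=+0.0°
  b2     pos=(+0.075,+0.038) vel=(+0.000,+0.000) ωy=+0.00 pitch=+90.0°

Key-timestep trajectory:
   step    t(s)  b1.x    b1.z    b1.vx   b1.vz   b2.x    b2.z    b2.vx   b2.vz 
     14  0.0769   +0.000  +0.028  +0.000  +0.001   +0.041  +0.084  +0.100  -0.016
     28  0.1538   +0.000  +0.028  +0.000  +0.000   +0.058  +0.073  +0.354  -0.441
     42  0.2308   +0.000  +0.028  +0.000  +0.000   +0.076  +0.037  -0.063  +0.065


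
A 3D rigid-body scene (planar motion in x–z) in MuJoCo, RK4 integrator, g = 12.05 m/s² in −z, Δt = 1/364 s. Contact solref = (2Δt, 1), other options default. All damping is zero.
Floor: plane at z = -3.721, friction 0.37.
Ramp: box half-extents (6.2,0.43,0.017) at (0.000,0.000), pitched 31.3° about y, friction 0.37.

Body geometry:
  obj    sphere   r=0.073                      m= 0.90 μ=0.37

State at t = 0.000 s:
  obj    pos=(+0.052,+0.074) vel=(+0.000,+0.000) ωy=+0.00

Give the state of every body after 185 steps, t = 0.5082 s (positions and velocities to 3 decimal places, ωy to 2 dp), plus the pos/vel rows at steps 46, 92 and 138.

State at t = 0.5082 s:
  obj    pos=(+0.545,-0.226) vel=(+1.942,-1.181) ωy=+31.13

Key-timestep trajectory:
   step    t(s)  obj.x    obj.z    obj.vx   obj.vz 
     46  0.1264   +0.082  +0.055  +0.483  -0.294
     92  0.2527   +0.174  +0.000  +0.966  -0.587
    138  0.3791   +0.327  -0.093  +1.449  -0.881


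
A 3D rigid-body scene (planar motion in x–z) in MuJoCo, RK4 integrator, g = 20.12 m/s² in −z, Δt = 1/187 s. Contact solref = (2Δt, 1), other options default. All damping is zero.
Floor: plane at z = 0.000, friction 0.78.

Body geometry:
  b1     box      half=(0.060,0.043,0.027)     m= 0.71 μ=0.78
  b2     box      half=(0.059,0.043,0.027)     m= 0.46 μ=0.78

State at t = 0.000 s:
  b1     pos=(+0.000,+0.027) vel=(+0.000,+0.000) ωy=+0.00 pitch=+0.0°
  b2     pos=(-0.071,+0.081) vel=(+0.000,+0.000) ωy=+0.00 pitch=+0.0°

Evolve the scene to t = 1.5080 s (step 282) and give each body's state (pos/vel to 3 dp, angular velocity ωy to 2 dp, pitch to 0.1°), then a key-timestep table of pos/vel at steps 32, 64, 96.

State at t = 1.5080 s:
  b1     pos=(+0.000,+0.027) vel=(+0.000,+0.000) ωy=+0.00 pitch=+0.0°
  b2     pos=(-0.131,+0.059) vel=(+0.000,+0.000) ωy=+0.00 pitch=-90.0°

Key-timestep trajectory:
   step    t(s)  b1.x    b1.z    b1.vx   b1.vz   b2.x    b2.z    b2.vx   b2.vz 
     32  0.1711   +0.000  +0.027  +0.000  +0.000   -0.101  +0.065  -0.190  +0.030
     64  0.3422   +0.000  +0.027  +0.000  +0.000   -0.140  +0.062  -0.074  +0.034
     96  0.5134   +0.000  +0.027  +0.000  +0.000   -0.130  +0.060  -0.186  -0.078


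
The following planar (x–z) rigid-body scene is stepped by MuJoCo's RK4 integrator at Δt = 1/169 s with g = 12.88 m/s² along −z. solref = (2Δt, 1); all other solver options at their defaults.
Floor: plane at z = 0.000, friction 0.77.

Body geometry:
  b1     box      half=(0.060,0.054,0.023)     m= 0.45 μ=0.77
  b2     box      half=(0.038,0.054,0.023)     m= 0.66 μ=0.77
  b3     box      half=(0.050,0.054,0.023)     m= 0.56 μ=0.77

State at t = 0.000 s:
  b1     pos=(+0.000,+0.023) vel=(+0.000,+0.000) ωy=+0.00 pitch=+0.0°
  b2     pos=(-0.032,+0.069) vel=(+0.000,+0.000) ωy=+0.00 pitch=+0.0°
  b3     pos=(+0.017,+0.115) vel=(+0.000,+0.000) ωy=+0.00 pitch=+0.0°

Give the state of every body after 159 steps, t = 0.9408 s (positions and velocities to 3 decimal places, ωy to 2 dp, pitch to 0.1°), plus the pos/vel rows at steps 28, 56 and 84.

State at t = 0.9408 s:
  b1     pos=(+0.000,+0.023) vel=(+0.000,+0.000) ωy=+0.00 pitch=+0.0°
  b2     pos=(-0.032,+0.069) vel=(+0.000,+0.000) ωy=+0.00 pitch=+0.0°
  b3     pos=(+0.131,+0.023) vel=(+0.000,+0.000) ωy=+0.00 pitch=+180.0°

Key-timestep trajectory:
   step    t(s)  b1.x    b1.z    b1.vx   b1.vz   b2.x    b2.z    b2.vx   b2.vz   b3.x    b3.z    b3.vx   b3.vz 
     28  0.1657   +0.000  +0.023  +0.000  +0.001   -0.032  +0.069  +0.000  +0.001   +0.038  +0.100  +0.135  +0.064
     56  0.3314   +0.000  +0.023  +0.000  +0.000   -0.032  +0.069  +0.000  +0.000   +0.054  +0.100  +0.131  -0.019
     84  0.4970   +0.000  +0.023  +0.000  +0.000   -0.032  +0.069  +0.000  +0.000   +0.104  +0.072  +0.441  -0.628


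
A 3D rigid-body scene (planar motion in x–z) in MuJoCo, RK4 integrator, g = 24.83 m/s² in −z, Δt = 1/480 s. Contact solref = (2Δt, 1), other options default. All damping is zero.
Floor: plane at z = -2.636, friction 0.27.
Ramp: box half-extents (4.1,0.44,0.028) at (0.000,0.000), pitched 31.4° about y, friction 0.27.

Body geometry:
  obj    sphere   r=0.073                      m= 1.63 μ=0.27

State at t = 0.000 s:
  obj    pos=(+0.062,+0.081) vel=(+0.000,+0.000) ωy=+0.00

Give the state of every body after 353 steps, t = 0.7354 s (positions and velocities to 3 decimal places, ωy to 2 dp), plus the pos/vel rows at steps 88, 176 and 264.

State at t = 0.7354 s:
  obj    pos=(+2.195,-1.221) vel=(+5.801,-3.541) ωy=+93.08

Key-timestep trajectory:
   step    t(s)  obj.x    obj.z    obj.vx   obj.vz 
     88  0.1833   +0.194  +0.000  +1.446  -0.883
    176  0.3667   +0.592  -0.243  +2.892  -1.765
    264  0.5500   +1.255  -0.648  +4.338  -2.648


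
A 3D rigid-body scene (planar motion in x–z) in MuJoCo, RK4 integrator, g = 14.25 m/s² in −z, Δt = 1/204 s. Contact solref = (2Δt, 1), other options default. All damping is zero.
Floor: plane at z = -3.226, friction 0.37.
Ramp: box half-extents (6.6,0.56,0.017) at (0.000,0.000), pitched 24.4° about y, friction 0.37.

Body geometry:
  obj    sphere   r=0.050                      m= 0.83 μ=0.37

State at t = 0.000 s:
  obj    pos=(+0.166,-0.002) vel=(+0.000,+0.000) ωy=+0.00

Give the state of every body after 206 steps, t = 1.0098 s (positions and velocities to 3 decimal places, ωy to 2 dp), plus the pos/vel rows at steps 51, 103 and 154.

State at t = 1.0098 s:
  obj    pos=(+2.119,-0.887) vel=(+3.867,-1.754) ωy=+84.91

Key-timestep trajectory:
   step    t(s)  obj.x    obj.z    obj.vx   obj.vz 
     51  0.2500   +0.286  -0.056  +0.957  -0.434
    103  0.5049   +0.654  -0.223  +1.933  -0.877
    154  0.7549   +1.257  -0.497  +2.891  -1.311


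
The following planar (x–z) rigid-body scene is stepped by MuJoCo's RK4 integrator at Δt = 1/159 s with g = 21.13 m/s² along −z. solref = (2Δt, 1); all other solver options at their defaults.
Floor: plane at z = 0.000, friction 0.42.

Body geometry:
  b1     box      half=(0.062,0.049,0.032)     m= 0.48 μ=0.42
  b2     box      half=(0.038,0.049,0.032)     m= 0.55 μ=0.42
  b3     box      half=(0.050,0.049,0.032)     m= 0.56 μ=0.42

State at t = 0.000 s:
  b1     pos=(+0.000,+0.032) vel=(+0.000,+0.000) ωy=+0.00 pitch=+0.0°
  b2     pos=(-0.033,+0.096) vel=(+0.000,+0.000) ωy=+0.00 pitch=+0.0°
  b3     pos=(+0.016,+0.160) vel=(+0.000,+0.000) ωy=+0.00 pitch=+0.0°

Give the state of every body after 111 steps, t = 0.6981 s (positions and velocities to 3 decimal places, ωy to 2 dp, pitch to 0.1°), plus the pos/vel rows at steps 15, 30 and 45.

State at t = 0.6981 s:
  b1     pos=(+0.000,+0.032) vel=(+0.000,+0.000) ωy=+0.00 pitch=+0.0°
  b2     pos=(-0.033,+0.096) vel=(+0.000,+0.000) ωy=+0.00 pitch=+0.0°
  b3     pos=(+0.141,+0.032) vel=(+0.000,+0.000) ωy=+0.00 pitch=+180.0°

Key-timestep trajectory:
   step    t(s)  b1.x    b1.z    b1.vx   b1.vz   b2.x    b2.z    b2.vx   b2.vz   b3.x    b3.z    b3.vx   b3.vz 
     15  0.0943   +0.000  +0.032  -0.001  +0.000   -0.033  +0.096  -0.002  +0.001   +0.031  +0.149  +0.316  -0.348
     30  0.1887   +0.000  +0.032  +0.000  +0.000   -0.033  +0.096  +0.000  +0.000   +0.081  +0.110  +0.754  -0.234
     45  0.2830   +0.000  +0.032  +0.000  +0.000   -0.033  +0.096  +0.000  +0.000   +0.143  +0.025  -0.026  +0.208


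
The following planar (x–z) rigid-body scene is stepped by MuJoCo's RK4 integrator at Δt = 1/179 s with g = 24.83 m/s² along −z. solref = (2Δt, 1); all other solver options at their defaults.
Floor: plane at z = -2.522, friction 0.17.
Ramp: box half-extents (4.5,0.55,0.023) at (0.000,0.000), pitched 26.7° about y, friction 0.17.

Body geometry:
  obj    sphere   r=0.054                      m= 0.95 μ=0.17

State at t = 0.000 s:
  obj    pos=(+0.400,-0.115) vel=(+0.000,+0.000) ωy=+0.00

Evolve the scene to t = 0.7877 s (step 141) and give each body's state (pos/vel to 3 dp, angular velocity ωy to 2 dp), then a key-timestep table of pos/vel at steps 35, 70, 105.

State at t = 0.7877 s:
  obj    pos=(+2.609,-1.226) vel=(+5.609,-2.821) ωy=+116.20

Key-timestep trajectory:
   step    t(s)  obj.x    obj.z    obj.vx   obj.vz 
     35  0.1955   +0.536  -0.184  +1.393  -0.701
     70  0.3911   +0.945  -0.389  +2.785  -1.401
    105  0.5866   +1.625  -0.731  +4.177  -2.101


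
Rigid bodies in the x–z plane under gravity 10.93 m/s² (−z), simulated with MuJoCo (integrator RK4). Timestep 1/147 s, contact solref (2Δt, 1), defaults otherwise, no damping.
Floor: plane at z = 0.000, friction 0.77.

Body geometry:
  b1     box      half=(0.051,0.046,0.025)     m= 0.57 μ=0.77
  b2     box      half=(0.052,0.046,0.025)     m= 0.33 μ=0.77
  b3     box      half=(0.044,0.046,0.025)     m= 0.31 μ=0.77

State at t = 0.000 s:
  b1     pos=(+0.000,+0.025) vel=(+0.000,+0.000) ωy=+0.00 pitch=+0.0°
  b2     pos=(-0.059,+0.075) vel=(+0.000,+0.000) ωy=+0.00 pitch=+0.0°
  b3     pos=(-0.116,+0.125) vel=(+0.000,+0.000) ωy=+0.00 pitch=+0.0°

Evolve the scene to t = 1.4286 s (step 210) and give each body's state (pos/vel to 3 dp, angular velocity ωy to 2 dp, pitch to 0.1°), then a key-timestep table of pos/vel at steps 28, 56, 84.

State at t = 1.4286 s:
  b1     pos=(+0.000,+0.025) vel=(+0.000,+0.000) ωy=+0.00 pitch=+0.0°
  b2     pos=(-0.110,+0.052) vel=(+0.000,+0.000) ωy=+0.00 pitch=-90.0°
  b3     pos=(-0.197,+0.044) vel=(+0.000,+0.000) ωy=+0.00 pitch=-90.0°

Key-timestep trajectory:
   step    t(s)  b1.x    b1.z    b1.vx   b1.vz   b2.x    b2.z    b2.vx   b2.vz   b3.x    b3.z    b3.vx   b3.vz 
     28  0.1905   +0.000  +0.025  +0.000  +0.000   -0.085  +0.056  -0.251  +0.063   -0.162  +0.047  -0.052  +0.151
     56  0.3810   +0.000  +0.025  +0.000  +0.000   -0.112  +0.053  +0.037  -0.009   -0.188  +0.048  -0.253  -0.110
     84  0.5714   +0.000  +0.025  +0.000  +0.000   -0.110  +0.052  +0.000  +0.000   -0.195  +0.044  +0.049  +0.059


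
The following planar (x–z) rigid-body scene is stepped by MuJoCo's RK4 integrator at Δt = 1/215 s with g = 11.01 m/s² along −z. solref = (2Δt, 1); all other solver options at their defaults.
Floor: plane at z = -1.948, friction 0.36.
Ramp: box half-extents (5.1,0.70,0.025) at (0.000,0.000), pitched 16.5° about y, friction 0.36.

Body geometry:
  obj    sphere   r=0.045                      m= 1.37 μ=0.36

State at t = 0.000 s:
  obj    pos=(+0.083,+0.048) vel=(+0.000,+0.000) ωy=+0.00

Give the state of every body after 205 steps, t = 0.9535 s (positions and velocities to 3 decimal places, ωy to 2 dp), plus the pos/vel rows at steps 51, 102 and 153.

State at t = 0.9535 s:
  obj    pos=(+1.057,-0.240) vel=(+2.042,-0.605) ωy=+47.32

Key-timestep trajectory:
   step    t(s)  obj.x    obj.z    obj.vx   obj.vz 
     51  0.2372   +0.143  +0.031  +0.508  -0.150
    102  0.4744   +0.324  -0.023  +1.016  -0.301
    153  0.7116   +0.625  -0.112  +1.524  -0.451


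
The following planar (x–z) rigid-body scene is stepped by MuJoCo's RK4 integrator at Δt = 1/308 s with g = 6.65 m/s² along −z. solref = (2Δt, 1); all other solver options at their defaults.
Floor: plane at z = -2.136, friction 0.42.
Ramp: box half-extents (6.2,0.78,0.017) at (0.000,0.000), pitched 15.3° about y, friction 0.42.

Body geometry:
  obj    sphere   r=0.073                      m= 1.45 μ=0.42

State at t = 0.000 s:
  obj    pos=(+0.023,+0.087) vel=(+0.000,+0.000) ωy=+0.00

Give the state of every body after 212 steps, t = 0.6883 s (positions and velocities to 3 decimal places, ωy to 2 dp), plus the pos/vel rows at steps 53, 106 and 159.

State at t = 0.6883 s:
  obj    pos=(+0.309,+0.009) vel=(+0.832,-0.228) ωy=+11.82

Key-timestep trajectory:
   step    t(s)  obj.x    obj.z    obj.vx   obj.vz 
     53  0.1721   +0.041  +0.082  +0.208  -0.057
    106  0.3442   +0.095  +0.067  +0.416  -0.114
    159  0.5162   +0.184  +0.043  +0.624  -0.171


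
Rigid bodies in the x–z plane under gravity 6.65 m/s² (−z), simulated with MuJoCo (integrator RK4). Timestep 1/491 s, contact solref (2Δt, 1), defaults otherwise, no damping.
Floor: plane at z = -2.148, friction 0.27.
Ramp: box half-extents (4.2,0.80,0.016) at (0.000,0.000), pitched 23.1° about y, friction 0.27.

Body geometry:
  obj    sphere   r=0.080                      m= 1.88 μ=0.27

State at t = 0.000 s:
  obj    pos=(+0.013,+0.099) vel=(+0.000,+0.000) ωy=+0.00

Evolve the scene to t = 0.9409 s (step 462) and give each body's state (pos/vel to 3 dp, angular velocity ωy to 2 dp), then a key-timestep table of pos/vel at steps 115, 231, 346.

State at t = 0.9409 s:
  obj    pos=(+0.772,-0.225) vel=(+1.613,-0.688) ωy=+21.92

Key-timestep trajectory:
   step    t(s)  obj.x    obj.z    obj.vx   obj.vz 
    115  0.2342   +0.060  +0.079  +0.402  -0.171
    231  0.4705   +0.203  +0.018  +0.807  -0.344
    346  0.7047   +0.439  -0.083  +1.208  -0.515


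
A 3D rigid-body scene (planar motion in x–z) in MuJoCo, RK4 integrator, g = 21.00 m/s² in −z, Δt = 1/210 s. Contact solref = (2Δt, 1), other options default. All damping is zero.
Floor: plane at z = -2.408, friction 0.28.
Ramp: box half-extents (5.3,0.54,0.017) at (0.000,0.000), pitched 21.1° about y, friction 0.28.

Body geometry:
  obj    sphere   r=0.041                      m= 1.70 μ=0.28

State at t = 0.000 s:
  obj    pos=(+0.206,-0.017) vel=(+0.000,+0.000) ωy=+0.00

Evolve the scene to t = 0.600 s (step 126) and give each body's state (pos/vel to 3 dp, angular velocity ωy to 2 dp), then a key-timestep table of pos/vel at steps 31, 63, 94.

State at t = 0.600 s:
  obj    pos=(+1.113,-0.367) vel=(+3.023,-1.166) ωy=+79.00

Key-timestep trajectory:
   step    t(s)  obj.x    obj.z    obj.vx   obj.vz 
     31  0.1476   +0.261  -0.039  +0.744  -0.287
     63  0.3000   +0.433  -0.105  +1.511  -0.583
     94  0.4476   +0.711  -0.212  +2.255  -0.870


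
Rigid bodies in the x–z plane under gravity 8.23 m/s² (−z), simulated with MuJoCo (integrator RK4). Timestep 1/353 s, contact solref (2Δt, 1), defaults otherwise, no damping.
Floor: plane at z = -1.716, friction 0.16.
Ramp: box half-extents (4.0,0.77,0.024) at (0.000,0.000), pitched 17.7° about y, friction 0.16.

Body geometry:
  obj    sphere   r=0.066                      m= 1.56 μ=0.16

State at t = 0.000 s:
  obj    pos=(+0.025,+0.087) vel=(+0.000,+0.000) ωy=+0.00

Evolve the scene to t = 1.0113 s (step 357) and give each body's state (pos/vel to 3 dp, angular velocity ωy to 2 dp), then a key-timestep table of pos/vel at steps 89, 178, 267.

State at t = 1.0113 s:
  obj    pos=(+0.896,-0.191) vel=(+1.722,-0.550) ωy=+27.38

Key-timestep trajectory:
   step    t(s)  obj.x    obj.z    obj.vx   obj.vz 
     89  0.2521   +0.079  +0.069  +0.429  -0.137
    178  0.5042   +0.241  +0.017  +0.859  -0.274
    267  0.7564   +0.512  -0.069  +1.288  -0.411


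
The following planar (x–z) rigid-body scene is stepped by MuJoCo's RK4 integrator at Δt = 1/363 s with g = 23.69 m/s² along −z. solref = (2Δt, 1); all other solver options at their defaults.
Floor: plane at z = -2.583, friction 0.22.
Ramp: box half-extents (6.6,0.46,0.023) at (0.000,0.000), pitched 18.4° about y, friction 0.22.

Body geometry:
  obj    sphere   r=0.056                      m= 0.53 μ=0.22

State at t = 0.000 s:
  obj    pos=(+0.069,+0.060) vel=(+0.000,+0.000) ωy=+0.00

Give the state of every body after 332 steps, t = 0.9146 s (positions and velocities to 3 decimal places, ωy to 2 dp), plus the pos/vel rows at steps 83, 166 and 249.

State at t = 0.9146 s:
  obj    pos=(+2.189,-0.645) vel=(+4.635,-1.542) ωy=+87.23

Key-timestep trajectory:
   step    t(s)  obj.x    obj.z    obj.vx   obj.vz 
     83  0.2287   +0.202  +0.016  +1.159  -0.386
    166  0.4573   +0.599  -0.116  +2.318  -0.771
    249  0.6860   +1.262  -0.336  +3.477  -1.157


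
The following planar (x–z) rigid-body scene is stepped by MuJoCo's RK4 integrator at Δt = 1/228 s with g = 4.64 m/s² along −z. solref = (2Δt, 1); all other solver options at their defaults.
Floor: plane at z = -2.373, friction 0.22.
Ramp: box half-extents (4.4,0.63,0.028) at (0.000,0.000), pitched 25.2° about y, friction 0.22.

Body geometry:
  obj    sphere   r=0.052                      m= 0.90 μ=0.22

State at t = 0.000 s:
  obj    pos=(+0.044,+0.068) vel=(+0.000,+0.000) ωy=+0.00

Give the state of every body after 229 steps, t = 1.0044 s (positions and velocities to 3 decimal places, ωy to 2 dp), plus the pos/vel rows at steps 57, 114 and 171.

State at t = 1.0044 s:
  obj    pos=(+0.688,-0.235) vel=(+1.283,-0.604) ωy=+27.25

Key-timestep trajectory:
   step    t(s)  obj.x    obj.z    obj.vx   obj.vz 
     57  0.2500   +0.084  +0.049  +0.319  -0.150
    114  0.5000   +0.204  -0.007  +0.638  -0.300
    171  0.7500   +0.403  -0.101  +0.958  -0.451


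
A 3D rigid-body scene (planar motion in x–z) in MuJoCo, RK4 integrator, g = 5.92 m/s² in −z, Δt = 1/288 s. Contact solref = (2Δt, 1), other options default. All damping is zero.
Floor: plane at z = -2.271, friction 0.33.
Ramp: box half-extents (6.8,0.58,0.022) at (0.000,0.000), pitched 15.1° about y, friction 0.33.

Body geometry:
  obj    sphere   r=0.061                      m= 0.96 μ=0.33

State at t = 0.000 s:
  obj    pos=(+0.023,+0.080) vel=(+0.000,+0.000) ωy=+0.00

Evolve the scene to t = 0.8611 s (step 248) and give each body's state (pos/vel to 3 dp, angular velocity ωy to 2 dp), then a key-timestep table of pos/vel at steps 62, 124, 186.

State at t = 0.8611 s:
  obj    pos=(+0.417,-0.027) vel=(+0.916,-0.247) ωy=+15.55

Key-timestep trajectory:
   step    t(s)  obj.x    obj.z    obj.vx   obj.vz 
     62  0.2153   +0.048  +0.073  +0.229  -0.062
    124  0.4306   +0.122  +0.053  +0.458  -0.124
    186  0.6458   +0.245  +0.020  +0.687  -0.185


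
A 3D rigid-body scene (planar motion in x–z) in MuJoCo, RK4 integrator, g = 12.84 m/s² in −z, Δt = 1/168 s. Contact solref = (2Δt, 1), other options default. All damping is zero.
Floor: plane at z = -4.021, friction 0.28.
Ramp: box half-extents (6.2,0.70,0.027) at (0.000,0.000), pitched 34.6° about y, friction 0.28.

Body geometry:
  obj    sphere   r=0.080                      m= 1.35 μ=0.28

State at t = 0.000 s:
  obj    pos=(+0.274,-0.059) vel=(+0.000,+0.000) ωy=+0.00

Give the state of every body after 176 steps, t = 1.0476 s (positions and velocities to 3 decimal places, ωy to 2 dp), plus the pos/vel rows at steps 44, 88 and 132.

State at t = 1.0476 s:
  obj    pos=(+2.627,-1.682) vel=(+4.491,-3.098) ωy=+68.18

Key-timestep trajectory:
   step    t(s)  obj.x    obj.z    obj.vx   obj.vz 
     44  0.2619   +0.421  -0.161  +1.123  -0.775
     88  0.5238   +0.862  -0.465  +2.246  -1.549
    132  0.7857   +1.598  -0.972  +3.369  -2.324


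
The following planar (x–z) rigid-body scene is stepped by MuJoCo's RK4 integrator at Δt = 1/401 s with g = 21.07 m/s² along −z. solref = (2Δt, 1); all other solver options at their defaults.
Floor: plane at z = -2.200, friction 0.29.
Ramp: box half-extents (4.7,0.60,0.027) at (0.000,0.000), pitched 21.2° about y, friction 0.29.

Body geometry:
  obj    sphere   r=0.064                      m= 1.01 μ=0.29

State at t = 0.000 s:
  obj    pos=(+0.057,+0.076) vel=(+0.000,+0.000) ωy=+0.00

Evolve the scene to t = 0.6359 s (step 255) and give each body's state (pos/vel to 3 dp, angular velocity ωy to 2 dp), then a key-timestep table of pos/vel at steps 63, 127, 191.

State at t = 0.6359 s:
  obj    pos=(+1.083,-0.322) vel=(+3.227,-1.252) ωy=+54.07

Key-timestep trajectory:
   step    t(s)  obj.x    obj.z    obj.vx   obj.vz 
     63  0.1571   +0.120  +0.051  +0.797  -0.309
    127  0.3167   +0.311  -0.023  +1.607  -0.623
    191  0.4763   +0.633  -0.148  +2.417  -0.937


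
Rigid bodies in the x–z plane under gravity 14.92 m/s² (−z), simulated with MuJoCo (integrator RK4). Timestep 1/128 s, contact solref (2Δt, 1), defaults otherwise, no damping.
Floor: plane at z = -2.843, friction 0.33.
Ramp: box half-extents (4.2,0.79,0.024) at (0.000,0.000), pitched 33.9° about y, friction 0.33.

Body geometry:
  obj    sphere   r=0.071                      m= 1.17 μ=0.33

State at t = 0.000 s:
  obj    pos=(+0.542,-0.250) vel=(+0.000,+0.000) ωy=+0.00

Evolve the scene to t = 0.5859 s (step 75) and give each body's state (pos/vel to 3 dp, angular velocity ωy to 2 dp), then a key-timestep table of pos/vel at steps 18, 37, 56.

State at t = 0.5859 s:
  obj    pos=(+1.389,-0.819) vel=(+2.891,-1.943) ωy=+49.03

Key-timestep trajectory:
   step    t(s)  obj.x    obj.z    obj.vx   obj.vz 
     18  0.1406   +0.591  -0.283  +0.694  -0.467
     37  0.2891   +0.748  -0.388  +1.427  -0.959
     56  0.4375   +1.014  -0.567  +2.159  -1.451


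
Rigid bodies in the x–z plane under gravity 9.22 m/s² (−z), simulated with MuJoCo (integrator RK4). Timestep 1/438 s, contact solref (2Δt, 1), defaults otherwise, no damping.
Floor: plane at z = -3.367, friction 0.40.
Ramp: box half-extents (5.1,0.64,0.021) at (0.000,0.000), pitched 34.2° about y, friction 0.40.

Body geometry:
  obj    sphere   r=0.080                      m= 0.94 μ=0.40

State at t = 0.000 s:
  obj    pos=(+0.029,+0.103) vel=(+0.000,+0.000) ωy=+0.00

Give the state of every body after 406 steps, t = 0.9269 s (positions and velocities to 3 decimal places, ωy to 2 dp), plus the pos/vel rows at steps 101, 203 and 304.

State at t = 0.9269 s:
  obj    pos=(+1.344,-0.791) vel=(+2.838,-1.929) ωy=+42.89

Key-timestep trajectory:
   step    t(s)  obj.x    obj.z    obj.vx   obj.vz 
    101  0.2306   +0.110  +0.047  +0.706  -0.480
    203  0.4635   +0.358  -0.121  +1.419  -0.964
    304  0.6941   +0.766  -0.399  +2.125  -1.444


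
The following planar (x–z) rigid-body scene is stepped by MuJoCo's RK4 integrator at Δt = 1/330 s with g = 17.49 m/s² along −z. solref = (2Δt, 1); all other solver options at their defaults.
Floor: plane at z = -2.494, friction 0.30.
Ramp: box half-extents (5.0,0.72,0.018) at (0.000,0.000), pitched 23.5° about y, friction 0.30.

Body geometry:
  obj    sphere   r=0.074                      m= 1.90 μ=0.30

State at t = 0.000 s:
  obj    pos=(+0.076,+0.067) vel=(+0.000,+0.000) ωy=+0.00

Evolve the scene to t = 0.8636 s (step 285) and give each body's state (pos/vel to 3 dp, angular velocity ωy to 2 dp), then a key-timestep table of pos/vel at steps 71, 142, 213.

State at t = 0.8636 s:
  obj    pos=(+1.780,-0.674) vel=(+3.945,-1.716) ωy=+58.13

Key-timestep trajectory:
   step    t(s)  obj.x    obj.z    obj.vx   obj.vz 
     71  0.2152   +0.182  +0.021  +0.983  -0.427
    142  0.4303   +0.499  -0.117  +1.966  -0.855
    213  0.6455   +1.028  -0.347  +2.949  -1.282


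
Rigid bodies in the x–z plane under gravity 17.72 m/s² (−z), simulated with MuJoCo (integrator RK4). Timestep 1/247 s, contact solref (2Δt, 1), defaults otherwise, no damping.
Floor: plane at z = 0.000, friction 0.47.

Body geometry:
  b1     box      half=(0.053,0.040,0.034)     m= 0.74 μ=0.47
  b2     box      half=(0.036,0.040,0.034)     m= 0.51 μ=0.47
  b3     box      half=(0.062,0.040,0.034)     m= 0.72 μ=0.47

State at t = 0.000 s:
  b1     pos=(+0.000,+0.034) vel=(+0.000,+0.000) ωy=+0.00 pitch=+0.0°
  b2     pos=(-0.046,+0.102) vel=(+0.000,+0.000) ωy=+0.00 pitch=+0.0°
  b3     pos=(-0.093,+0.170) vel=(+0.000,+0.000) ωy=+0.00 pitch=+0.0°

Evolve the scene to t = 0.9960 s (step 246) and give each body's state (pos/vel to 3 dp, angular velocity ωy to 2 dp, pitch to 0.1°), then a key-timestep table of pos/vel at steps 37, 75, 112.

State at t = 0.9960 s:
  b1     pos=(+0.000,+0.034) vel=(+0.000,+0.000) ωy=+0.00 pitch=+0.0°
  b2     pos=(-0.095,+0.036) vel=(+0.000,+0.000) ωy=+0.00 pitch=-90.0°
  b3     pos=(-0.306,+0.034) vel=(+0.000,+0.000) ωy=+0.00 pitch=+180.0°

Key-timestep trajectory:
   step    t(s)  b1.x    b1.z    b1.vx   b1.vz   b2.x    b2.z    b2.vx   b2.vz   b3.x    b3.z    b3.vx   b3.vz 
     37  0.1498   +0.000  +0.034  +0.001  +0.000   -0.066  +0.100  -0.325  -0.124   -0.144  +0.129  -0.635  -0.882
     75  0.3036   +0.000  +0.034  +0.000  +0.000   -0.095  +0.036  +0.001  +0.001   -0.228  +0.069  -0.260  +0.053
    112  0.4534   +0.000  +0.034  +0.000  +0.000   -0.095  +0.036  +0.000  +0.000   -0.264  +0.067  -0.357  -0.126


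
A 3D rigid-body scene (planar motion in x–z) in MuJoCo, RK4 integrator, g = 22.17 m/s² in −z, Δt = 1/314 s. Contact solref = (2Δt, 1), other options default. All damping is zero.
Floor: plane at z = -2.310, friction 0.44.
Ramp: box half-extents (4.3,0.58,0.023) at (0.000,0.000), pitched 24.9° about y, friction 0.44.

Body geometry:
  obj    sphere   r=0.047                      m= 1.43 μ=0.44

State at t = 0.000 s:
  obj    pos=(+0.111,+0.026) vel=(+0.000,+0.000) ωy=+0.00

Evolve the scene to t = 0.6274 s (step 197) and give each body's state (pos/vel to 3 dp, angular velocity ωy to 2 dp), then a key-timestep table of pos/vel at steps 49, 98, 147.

State at t = 0.6274 s:
  obj    pos=(+1.301,-0.527) vel=(+3.794,-1.761) ωy=+88.99

Key-timestep trajectory:
   step    t(s)  obj.x    obj.z    obj.vx   obj.vz 
     49  0.1561   +0.185  -0.009  +0.944  -0.438
     98  0.3121   +0.406  -0.111  +1.888  -0.876
    147  0.4682   +0.774  -0.282  +2.831  -1.314
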